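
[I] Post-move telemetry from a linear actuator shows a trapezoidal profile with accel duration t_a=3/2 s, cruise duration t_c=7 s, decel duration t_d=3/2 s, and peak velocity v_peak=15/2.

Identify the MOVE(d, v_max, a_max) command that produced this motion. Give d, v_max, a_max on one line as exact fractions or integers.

d=255/4 v_max=15/2 a_max=5

a_max = (15/2)/(3/2) = 5
d_a = ½·15/2·3/2 = 45/8; d_c = 15/2·7 = 105/2
d = 2·45/8 + 105/2 = 255/4
t_c = 7 > 0 → v_max = v_peak = 15/2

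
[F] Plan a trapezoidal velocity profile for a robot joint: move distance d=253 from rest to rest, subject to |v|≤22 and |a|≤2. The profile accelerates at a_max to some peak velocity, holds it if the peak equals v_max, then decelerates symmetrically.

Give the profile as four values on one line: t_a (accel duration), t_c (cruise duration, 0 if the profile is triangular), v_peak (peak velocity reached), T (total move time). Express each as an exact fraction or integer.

(v_max)²/a_max = 22²/2 = 242
253 ≥ 242 → trapezoidal
t_a = 22/2 = 11; v_peak = 22
d_cruise = 253 − 242 = 11; t_c = 11/22 = 1/2
T = 2·11 + 1/2 = 45/2

t_a=11 t_c=1/2 v_peak=22 T=45/2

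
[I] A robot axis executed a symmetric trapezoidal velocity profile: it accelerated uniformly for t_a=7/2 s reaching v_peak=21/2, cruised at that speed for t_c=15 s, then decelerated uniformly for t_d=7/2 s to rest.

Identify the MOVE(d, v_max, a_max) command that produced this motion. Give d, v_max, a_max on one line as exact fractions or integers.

a_max = (21/2)/(7/2) = 3
d_a = ½·21/2·7/2 = 147/8; d_c = 21/2·15 = 315/2
d = 2·147/8 + 315/2 = 777/4
t_c = 15 > 0 ⇒ limit active, v_max = 21/2

d=777/4 v_max=21/2 a_max=3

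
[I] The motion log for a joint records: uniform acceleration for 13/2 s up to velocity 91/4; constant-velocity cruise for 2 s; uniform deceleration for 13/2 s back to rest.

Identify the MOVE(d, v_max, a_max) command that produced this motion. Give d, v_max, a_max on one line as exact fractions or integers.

d=1547/8 v_max=91/4 a_max=7/2

a_max = (91/4)/(13/2) = 7/2
d_a = ½·91/4·13/2 = 1183/16; d_c = 91/4·2 = 91/2
d = 2·1183/16 + 91/2 = 1547/8
t_c = 2 > 0 so v_max = 91/4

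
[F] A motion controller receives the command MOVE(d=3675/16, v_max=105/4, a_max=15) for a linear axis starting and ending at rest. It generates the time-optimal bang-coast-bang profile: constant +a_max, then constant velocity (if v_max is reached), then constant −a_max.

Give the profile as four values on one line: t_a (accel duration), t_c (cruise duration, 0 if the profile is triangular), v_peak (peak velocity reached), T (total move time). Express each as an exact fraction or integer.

t_a=7/4 t_c=7 v_peak=105/4 T=21/2

v_max²/a_max = (105/4)²/15 = 735/16
3675/16 ≥ 735/16 → trapezoidal
t_a = (105/4)/15 = 7/4; v_peak = 105/4
d_cruise = 3675/16 − 735/16 = 735/4; t_c = (735/4)/(105/4) = 7
T = 2·7/4 + 7 = 21/2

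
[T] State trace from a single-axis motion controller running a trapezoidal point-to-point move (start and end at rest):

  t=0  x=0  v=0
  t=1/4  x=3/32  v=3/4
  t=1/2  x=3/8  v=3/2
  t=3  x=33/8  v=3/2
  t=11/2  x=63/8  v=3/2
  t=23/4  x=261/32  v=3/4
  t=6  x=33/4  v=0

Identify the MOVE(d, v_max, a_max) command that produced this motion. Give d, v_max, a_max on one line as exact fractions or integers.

d=33/4 v_max=3/2 a_max=3

final state: t=6, x=33/4, v=0 → d = 33/4
a_max = (3/4−0)/(1/4−0) = 3
max v = 3/2 over t∈[1/2,11/2] → v_max = 3/2
check: 3/2·(1/2+5) = 33/4 ✓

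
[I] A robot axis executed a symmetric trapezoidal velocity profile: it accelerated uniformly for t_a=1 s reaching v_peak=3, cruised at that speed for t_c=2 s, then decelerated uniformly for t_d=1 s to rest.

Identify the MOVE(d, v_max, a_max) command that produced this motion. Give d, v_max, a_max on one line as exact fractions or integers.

d=9 v_max=3 a_max=3

a_max = 3/1 = 3
d_a = ½·3·1 = 3/2; d_c = 3·2 = 6
d = 2·3/2 + 6 = 9
t_c = 2 > 0 → v_max = v_peak = 3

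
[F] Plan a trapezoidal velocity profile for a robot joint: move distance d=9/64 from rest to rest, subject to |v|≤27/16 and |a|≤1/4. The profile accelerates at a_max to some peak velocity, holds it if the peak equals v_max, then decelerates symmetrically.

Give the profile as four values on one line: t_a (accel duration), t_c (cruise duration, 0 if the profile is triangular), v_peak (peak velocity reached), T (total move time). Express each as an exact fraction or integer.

vₘ²/aₘ = (27/16)²/(1/4) = 729/64
9/64 < 729/64 ⇒ no cruise
v_peak = √(9/64·1/4) = √(9/256) = 3/16
t_a = (3/16)/(1/4) = 3/4; t_c = 0
T = 2·3/4 = 3/2

t_a=3/4 t_c=0 v_peak=3/16 T=3/2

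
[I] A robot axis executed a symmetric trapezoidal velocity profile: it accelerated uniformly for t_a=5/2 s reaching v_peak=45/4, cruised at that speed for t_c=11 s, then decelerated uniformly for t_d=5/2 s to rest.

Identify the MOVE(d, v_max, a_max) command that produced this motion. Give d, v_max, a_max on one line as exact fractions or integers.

a_max = (45/4)/(5/2) = 9/2
d_a = ½·45/4·5/2 = 225/16; d_c = 45/4·11 = 495/4
d = 2·225/16 + 495/4 = 1215/8
t_c = 11 > 0 ⇒ limit active, v_max = 45/4

d=1215/8 v_max=45/4 a_max=9/2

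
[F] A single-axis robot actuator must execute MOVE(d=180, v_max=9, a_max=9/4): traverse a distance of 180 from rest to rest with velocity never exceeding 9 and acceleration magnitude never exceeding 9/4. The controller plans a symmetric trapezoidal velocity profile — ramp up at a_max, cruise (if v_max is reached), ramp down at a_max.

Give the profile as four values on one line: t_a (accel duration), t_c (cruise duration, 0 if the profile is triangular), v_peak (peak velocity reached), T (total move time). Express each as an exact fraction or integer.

(v_max)²/a_max = 9²/(9/4) = 36
180 ≥ 36 so v_max reached
t_a = 9/(9/4) = 4; v_peak = 9
d_cruise = 180 − 36 = 144; t_c = 144/9 = 16
T = 2·4 + 16 = 24

t_a=4 t_c=16 v_peak=9 T=24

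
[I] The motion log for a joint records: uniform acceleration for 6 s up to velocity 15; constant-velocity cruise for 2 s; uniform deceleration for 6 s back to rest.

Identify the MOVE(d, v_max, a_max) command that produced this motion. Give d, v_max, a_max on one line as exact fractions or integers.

a_max = 15/6 = 5/2
d_a = ½·15·6 = 45; d_c = 15·2 = 30
d = 2·45 + 30 = 120
t_c = 2 > 0 so v_max = 15

d=120 v_max=15 a_max=5/2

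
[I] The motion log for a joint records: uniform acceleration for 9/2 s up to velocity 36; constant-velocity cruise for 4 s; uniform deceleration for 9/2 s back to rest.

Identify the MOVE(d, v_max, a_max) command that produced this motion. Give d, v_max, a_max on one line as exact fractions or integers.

d=306 v_max=36 a_max=8

a_max = 36/(9/2) = 8
d_a = ½·36·9/2 = 81; d_c = 36·4 = 144
d = 2·81 + 144 = 306
t_c = 4 > 0 ⇒ limit active, v_max = 36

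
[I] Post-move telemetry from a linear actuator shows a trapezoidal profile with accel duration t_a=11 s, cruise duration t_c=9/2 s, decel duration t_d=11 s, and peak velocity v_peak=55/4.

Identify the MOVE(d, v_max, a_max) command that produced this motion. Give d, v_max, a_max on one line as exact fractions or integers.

d=1705/8 v_max=55/4 a_max=5/4

a_max = (55/4)/11 = 5/4
d_a = ½·55/4·11 = 605/8; d_c = 55/4·9/2 = 495/8
d = 2·605/8 + 495/8 = 1705/8
t_c = 9/2 > 0 → v_max = v_peak = 55/4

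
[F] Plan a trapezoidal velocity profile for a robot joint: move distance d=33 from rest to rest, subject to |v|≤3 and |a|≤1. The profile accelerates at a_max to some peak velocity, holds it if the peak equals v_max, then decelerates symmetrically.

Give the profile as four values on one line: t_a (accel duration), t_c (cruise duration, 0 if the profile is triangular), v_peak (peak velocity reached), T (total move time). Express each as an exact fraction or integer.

v_max²/a_max = 3²/1 = 9
33 ≥ 9 ⇒ cruise phase
t_a = 3/1 = 3; v_peak = 3
d_cruise = 33 − 9 = 24; t_c = 24/3 = 8
T = 2·3 + 8 = 14

t_a=3 t_c=8 v_peak=3 T=14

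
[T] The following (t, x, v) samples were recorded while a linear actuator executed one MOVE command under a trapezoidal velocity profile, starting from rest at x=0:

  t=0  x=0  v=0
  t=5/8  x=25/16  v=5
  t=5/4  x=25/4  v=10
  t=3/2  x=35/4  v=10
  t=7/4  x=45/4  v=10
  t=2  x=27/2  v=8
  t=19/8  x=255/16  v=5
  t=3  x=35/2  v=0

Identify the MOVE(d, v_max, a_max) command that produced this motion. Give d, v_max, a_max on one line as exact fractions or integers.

d=35/2 v_max=10 a_max=8

final state: t=3, x=35/2, v=0 → d = 35/2
a_max = (5−0)/(5/8−0) = 8
max v = 10 over t∈[5/4,7/4] → v_max = 10
check: 10·(5/4+1/2) = 35/2 ✓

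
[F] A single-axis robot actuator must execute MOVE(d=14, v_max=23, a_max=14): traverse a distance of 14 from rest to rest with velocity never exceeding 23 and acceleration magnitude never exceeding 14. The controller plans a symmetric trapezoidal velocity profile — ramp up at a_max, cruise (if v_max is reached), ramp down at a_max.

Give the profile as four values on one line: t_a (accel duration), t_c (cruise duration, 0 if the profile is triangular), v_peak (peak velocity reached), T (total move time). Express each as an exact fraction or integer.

(v_max)²/a_max = 23²/14 = 529/14
14 < 529/14 → triangular
v_peak = √(14·14) = √196 = 14
t_a = 14/14 = 1; t_c = 0
T = 2·1 = 2

t_a=1 t_c=0 v_peak=14 T=2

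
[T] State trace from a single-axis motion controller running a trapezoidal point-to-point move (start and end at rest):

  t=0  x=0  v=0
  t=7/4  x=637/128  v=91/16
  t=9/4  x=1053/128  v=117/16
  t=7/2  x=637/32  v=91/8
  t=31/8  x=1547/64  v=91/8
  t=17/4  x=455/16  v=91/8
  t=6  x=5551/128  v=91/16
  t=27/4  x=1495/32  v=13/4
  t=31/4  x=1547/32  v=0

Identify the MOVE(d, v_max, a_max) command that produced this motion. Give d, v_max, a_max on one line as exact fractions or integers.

d=1547/32 v_max=91/8 a_max=13/4

final state: t=31/4, x=1547/32, v=0 → d = 1547/32
a_max = (91/16−0)/(7/4−0) = 13/4
max v = 91/8 over t∈[7/2,17/4] → v_max = 91/8
check: 91/8·(7/2+3/4) = 1547/32 ✓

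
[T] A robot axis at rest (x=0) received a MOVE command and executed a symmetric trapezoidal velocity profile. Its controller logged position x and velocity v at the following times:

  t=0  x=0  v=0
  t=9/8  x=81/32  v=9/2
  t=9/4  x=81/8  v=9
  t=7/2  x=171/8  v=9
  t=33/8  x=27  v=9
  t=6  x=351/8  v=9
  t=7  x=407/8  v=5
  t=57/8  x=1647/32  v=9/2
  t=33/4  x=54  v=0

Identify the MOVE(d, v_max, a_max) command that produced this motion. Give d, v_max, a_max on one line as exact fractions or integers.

final state: t=33/4, x=54, v=0 → d = 54
a_max = (9/2−0)/(9/8−0) = 4
max v = 9 over t∈[9/4,6] → v_max = 9
check: 9·(9/4+15/4) = 54 ✓

d=54 v_max=9 a_max=4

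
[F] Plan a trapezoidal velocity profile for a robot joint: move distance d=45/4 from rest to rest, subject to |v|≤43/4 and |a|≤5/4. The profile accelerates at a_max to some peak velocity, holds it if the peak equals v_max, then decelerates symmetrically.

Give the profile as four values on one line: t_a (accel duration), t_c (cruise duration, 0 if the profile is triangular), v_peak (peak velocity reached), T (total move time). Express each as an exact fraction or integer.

v_max²/a_max = (43/4)²/(5/4) = 1849/20
45/4 < 1849/20 → triangular
v_peak = √(45/4·5/4) = √(225/16) = 15/4
t_a = (15/4)/(5/4) = 3; t_c = 0
T = 2·3 = 6

t_a=3 t_c=0 v_peak=15/4 T=6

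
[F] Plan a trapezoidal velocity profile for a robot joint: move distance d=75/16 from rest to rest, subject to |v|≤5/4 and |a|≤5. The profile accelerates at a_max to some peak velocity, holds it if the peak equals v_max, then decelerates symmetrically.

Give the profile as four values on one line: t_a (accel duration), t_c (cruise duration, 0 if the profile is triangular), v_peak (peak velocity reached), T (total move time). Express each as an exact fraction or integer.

t_a=1/4 t_c=7/2 v_peak=5/4 T=4

vₘ²/aₘ = (5/4)²/5 = 5/16
75/16 ≥ 5/16 ⇒ cruise phase
t_a = (5/4)/5 = 1/4; v_peak = 5/4
d_cruise = 75/16 − 5/16 = 35/8; t_c = (35/8)/(5/4) = 7/2
T = 2·1/4 + 7/2 = 4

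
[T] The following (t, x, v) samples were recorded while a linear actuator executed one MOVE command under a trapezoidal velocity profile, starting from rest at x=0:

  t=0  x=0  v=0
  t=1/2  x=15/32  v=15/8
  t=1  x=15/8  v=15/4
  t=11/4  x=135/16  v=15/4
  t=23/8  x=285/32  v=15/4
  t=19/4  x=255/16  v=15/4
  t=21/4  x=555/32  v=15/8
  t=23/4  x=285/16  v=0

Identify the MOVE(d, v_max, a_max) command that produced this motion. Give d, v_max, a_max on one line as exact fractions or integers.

final state: t=23/4, x=285/16, v=0 → d = 285/16
a_max = (15/8−0)/(1/2−0) = 15/4
max v = 15/4 over t∈[1,19/4] → v_max = 15/4
check: 15/4·(1+15/4) = 285/16 ✓

d=285/16 v_max=15/4 a_max=15/4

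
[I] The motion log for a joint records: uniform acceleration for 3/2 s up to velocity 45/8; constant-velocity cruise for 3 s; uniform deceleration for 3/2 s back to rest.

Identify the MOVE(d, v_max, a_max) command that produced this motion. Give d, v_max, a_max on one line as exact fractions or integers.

d=405/16 v_max=45/8 a_max=15/4

a_max = (45/8)/(3/2) = 15/4
d_a = ½·45/8·3/2 = 135/32; d_c = 45/8·3 = 135/8
d = 2·135/32 + 135/8 = 405/16
t_c = 3 > 0 so v_max = 45/8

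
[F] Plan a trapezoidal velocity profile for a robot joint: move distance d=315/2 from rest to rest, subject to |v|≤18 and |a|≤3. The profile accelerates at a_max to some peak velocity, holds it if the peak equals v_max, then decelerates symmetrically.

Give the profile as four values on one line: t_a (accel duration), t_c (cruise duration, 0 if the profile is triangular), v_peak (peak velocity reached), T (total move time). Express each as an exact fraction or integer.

vₘ²/aₘ = 18²/3 = 108
315/2 ≥ 108 ⇒ cruise phase
t_a = 18/3 = 6; v_peak = 18
d_cruise = 315/2 − 108 = 99/2; t_c = (99/2)/18 = 11/4
T = 2·6 + 11/4 = 59/4

t_a=6 t_c=11/4 v_peak=18 T=59/4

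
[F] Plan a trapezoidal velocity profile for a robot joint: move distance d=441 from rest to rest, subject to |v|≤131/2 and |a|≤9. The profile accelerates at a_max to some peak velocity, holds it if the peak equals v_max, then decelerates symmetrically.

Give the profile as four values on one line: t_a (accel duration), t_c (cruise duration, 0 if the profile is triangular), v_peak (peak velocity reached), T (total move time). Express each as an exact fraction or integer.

t_a=7 t_c=0 v_peak=63 T=14

vₘ²/aₘ = (131/2)²/9 = 17161/36
441 < 17161/36 ⇒ no cruise
v_peak = √(441·9) = √3969 = 63
t_a = 63/9 = 7; t_c = 0
T = 2·7 = 14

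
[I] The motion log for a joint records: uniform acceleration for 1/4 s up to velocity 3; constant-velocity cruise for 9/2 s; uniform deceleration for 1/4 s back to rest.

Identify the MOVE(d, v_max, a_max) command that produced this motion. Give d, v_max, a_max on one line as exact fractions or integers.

a_max = 3/(1/4) = 12
d_a = ½·3·1/4 = 3/8; d_c = 3·9/2 = 27/2
d = 2·3/8 + 27/2 = 57/4
t_c = 9/2 > 0 so v_max = 3

d=57/4 v_max=3 a_max=12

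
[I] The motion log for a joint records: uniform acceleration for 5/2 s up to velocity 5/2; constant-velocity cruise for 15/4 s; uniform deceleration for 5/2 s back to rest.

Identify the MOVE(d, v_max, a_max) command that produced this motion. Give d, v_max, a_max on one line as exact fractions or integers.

a_max = (5/2)/(5/2) = 1
d_a = ½·5/2·5/2 = 25/8; d_c = 5/2·15/4 = 75/8
d = 2·25/8 + 75/8 = 125/8
t_c = 15/4 > 0 → v_max = v_peak = 5/2

d=125/8 v_max=5/2 a_max=1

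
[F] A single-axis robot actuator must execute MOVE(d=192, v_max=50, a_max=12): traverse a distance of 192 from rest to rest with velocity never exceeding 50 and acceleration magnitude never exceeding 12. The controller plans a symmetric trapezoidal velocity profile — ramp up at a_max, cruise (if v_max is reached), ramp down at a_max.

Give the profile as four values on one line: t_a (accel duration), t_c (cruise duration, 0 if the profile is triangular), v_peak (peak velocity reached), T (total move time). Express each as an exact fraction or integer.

t_a=4 t_c=0 v_peak=48 T=8

(v_max)²/a_max = 50²/12 = 625/3
192 < 625/3 ⇒ no cruise
v_peak = √(192·12) = √2304 = 48
t_a = 48/12 = 4; t_c = 0
T = 2·4 = 8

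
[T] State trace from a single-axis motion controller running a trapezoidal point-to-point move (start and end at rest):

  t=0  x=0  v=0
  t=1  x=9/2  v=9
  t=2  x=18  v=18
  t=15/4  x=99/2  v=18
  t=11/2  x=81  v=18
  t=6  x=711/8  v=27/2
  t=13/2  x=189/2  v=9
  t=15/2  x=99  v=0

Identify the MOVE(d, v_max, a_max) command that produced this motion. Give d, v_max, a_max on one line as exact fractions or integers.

d=99 v_max=18 a_max=9

final state: t=15/2, x=99, v=0 → d = 99
a_max = (9−0)/(1−0) = 9
max v = 18 over t∈[2,11/2] → v_max = 18
check: 18·(2+7/2) = 99 ✓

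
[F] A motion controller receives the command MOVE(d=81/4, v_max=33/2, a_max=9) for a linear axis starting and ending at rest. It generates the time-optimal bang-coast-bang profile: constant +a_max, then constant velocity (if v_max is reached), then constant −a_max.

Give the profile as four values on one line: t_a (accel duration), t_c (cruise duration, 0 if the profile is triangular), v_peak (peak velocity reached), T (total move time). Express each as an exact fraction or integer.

v_max²/a_max = (33/2)²/9 = 121/4
81/4 < 121/4 so t_c = 0
v_peak = √(81/4·9) = √(729/4) = 27/2
t_a = (27/2)/9 = 3/2; t_c = 0
T = 2·3/2 = 3

t_a=3/2 t_c=0 v_peak=27/2 T=3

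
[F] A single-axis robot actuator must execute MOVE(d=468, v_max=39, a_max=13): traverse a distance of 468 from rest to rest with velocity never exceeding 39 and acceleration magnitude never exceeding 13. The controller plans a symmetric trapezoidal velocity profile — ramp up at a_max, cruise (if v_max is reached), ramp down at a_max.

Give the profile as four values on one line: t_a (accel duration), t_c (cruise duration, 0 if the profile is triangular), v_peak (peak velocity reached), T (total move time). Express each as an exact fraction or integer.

v_max²/a_max = 39²/13 = 117
468 ≥ 117 so v_max reached
t_a = 39/13 = 3; v_peak = 39
d_cruise = 468 − 117 = 351; t_c = 351/39 = 9
T = 2·3 + 9 = 15

t_a=3 t_c=9 v_peak=39 T=15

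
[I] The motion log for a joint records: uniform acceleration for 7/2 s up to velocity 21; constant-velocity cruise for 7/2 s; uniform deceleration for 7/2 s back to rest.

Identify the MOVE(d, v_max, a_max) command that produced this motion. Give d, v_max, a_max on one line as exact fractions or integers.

d=147 v_max=21 a_max=6

a_max = 21/(7/2) = 6
d_a = ½·21·7/2 = 147/4; d_c = 21·7/2 = 147/2
d = 2·147/4 + 147/2 = 147
t_c = 7/2 > 0 → v_max = v_peak = 21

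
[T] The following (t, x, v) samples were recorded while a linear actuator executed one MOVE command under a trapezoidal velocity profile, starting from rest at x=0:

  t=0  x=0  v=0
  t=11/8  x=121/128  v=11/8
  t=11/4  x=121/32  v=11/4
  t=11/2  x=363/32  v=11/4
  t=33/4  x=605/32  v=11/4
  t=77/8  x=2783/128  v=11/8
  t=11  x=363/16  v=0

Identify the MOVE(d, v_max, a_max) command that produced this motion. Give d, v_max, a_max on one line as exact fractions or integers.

final state: t=11, x=363/16, v=0 → d = 363/16
a_max = (11/8−0)/(11/8−0) = 1
max v = 11/4 over t∈[11/4,33/4] → v_max = 11/4
check: 11/4·(11/4+11/2) = 363/16 ✓

d=363/16 v_max=11/4 a_max=1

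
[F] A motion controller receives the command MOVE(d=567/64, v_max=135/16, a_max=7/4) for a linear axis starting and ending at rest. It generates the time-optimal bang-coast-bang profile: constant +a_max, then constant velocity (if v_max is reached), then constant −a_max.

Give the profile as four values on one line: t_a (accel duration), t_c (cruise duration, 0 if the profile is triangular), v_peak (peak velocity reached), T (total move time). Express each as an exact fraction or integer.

t_a=9/4 t_c=0 v_peak=63/16 T=9/2

(v_max)²/a_max = (135/16)²/(7/4) = 18225/448
567/64 < 18225/448 so t_c = 0
v_peak = √(567/64·7/4) = √(3969/256) = 63/16
t_a = (63/16)/(7/4) = 9/4; t_c = 0
T = 2·9/4 = 9/2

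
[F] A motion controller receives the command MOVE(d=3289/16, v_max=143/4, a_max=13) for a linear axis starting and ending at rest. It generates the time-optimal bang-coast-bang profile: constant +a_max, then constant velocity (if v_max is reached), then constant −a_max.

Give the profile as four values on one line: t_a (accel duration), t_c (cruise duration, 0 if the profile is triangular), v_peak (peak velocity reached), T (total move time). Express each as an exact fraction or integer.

(v_max)²/a_max = (143/4)²/13 = 1573/16
3289/16 ≥ 1573/16 ⇒ cruise phase
t_a = (143/4)/13 = 11/4; v_peak = 143/4
d_cruise = 3289/16 − 1573/16 = 429/4; t_c = (429/4)/(143/4) = 3
T = 2·11/4 + 3 = 17/2

t_a=11/4 t_c=3 v_peak=143/4 T=17/2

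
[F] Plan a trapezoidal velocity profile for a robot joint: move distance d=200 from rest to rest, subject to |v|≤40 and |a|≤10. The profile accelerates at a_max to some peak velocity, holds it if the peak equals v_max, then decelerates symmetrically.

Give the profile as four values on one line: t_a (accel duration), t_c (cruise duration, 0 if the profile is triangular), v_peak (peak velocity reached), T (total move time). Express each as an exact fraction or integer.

vₘ²/aₘ = 40²/10 = 160
200 ≥ 160 → trapezoidal
t_a = 40/10 = 4; v_peak = 40
d_cruise = 200 − 160 = 40; t_c = 40/40 = 1
T = 2·4 + 1 = 9

t_a=4 t_c=1 v_peak=40 T=9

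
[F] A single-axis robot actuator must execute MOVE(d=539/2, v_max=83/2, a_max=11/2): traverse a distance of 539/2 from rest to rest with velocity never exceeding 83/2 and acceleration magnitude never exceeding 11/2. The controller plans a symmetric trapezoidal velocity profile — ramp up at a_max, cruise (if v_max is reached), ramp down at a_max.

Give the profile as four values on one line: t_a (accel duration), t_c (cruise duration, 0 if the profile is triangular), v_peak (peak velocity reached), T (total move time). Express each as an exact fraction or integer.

(v_max)²/a_max = (83/2)²/(11/2) = 6889/22
539/2 < 6889/22 ⇒ no cruise
v_peak = √(539/2·11/2) = √(5929/4) = 77/2
t_a = (77/2)/(11/2) = 7; t_c = 0
T = 2·7 = 14

t_a=7 t_c=0 v_peak=77/2 T=14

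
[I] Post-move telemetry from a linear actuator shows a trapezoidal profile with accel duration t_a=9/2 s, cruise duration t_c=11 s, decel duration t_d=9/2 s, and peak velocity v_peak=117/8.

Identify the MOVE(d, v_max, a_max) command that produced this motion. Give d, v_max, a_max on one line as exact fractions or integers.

d=3627/16 v_max=117/8 a_max=13/4

a_max = (117/8)/(9/2) = 13/4
d_a = ½·117/8·9/2 = 1053/32; d_c = 117/8·11 = 1287/8
d = 2·1053/32 + 1287/8 = 3627/16
t_c = 11 > 0 ⇒ limit active, v_max = 117/8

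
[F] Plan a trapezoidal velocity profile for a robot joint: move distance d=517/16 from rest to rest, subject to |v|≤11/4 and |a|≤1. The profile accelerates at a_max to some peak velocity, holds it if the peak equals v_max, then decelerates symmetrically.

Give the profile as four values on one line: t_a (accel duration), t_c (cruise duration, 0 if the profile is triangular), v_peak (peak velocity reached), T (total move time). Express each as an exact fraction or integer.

t_a=11/4 t_c=9 v_peak=11/4 T=29/2

vₘ²/aₘ = (11/4)²/1 = 121/16
517/16 ≥ 121/16 ⇒ cruise phase
t_a = (11/4)/1 = 11/4; v_peak = 11/4
d_cruise = 517/16 − 121/16 = 99/4; t_c = (99/4)/(11/4) = 9
T = 2·11/4 + 9 = 29/2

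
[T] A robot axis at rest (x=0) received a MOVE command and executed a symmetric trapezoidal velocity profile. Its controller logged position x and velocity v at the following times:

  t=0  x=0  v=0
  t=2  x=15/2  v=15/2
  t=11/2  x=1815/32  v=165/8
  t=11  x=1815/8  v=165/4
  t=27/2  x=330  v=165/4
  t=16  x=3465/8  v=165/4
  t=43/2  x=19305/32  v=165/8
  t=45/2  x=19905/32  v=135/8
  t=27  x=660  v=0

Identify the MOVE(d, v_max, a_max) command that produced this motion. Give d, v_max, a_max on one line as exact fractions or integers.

d=660 v_max=165/4 a_max=15/4

final state: t=27, x=660, v=0 → d = 660
a_max = (15/2−0)/(2−0) = 15/4
max v = 165/4 over t∈[11,16] → v_max = 165/4
check: 165/4·(11+5) = 660 ✓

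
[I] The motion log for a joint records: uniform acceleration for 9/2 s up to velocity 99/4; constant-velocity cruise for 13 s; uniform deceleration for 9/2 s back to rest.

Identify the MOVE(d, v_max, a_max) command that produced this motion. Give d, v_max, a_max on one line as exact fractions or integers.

d=3465/8 v_max=99/4 a_max=11/2

a_max = (99/4)/(9/2) = 11/2
d_a = ½·99/4·9/2 = 891/16; d_c = 99/4·13 = 1287/4
d = 2·891/16 + 1287/4 = 3465/8
t_c = 13 > 0 → v_max = v_peak = 99/4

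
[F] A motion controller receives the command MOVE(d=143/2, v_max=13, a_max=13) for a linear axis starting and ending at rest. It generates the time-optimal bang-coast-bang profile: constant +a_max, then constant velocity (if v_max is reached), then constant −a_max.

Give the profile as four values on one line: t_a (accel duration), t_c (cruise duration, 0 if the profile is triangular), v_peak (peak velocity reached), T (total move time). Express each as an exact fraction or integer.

t_a=1 t_c=9/2 v_peak=13 T=13/2

(v_max)²/a_max = 13²/13 = 13
143/2 ≥ 13 → trapezoidal
t_a = 13/13 = 1; v_peak = 13
d_cruise = 143/2 − 13 = 117/2; t_c = (117/2)/13 = 9/2
T = 2·1 + 9/2 = 13/2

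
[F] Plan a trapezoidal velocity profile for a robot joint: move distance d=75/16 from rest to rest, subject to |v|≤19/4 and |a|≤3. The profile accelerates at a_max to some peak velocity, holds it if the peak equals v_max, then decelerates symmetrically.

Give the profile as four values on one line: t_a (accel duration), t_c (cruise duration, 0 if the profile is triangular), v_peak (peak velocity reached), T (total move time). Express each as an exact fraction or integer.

t_a=5/4 t_c=0 v_peak=15/4 T=5/2

vₘ²/aₘ = (19/4)²/3 = 361/48
75/16 < 361/48 so t_c = 0
v_peak = √(75/16·3) = √(225/16) = 15/4
t_a = (15/4)/3 = 5/4; t_c = 0
T = 2·5/4 = 5/2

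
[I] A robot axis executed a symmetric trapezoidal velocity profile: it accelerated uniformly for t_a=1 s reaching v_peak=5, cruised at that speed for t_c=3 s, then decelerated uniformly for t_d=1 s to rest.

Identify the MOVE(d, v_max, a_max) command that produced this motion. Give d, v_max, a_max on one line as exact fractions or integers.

a_max = 5/1 = 5
d_a = ½·5·1 = 5/2; d_c = 5·3 = 15
d = 2·5/2 + 15 = 20
t_c = 3 > 0 ⇒ limit active, v_max = 5

d=20 v_max=5 a_max=5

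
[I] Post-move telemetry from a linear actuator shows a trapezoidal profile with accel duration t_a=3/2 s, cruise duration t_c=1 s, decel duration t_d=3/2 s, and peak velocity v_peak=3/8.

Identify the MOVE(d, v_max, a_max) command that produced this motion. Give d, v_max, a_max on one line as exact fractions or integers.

a_max = (3/8)/(3/2) = 1/4
d_a = ½·3/8·3/2 = 9/32; d_c = 3/8·1 = 3/8
d = 2·9/32 + 3/8 = 15/16
t_c = 1 > 0 → v_max = v_peak = 3/8

d=15/16 v_max=3/8 a_max=1/4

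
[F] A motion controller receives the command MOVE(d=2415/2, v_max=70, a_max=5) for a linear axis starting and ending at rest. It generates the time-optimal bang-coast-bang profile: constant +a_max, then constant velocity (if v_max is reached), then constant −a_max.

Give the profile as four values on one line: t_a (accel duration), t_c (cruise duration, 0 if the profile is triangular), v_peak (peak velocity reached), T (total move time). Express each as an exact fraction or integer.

t_a=14 t_c=13/4 v_peak=70 T=125/4

(v_max)²/a_max = 70²/5 = 980
2415/2 ≥ 980 → trapezoidal
t_a = 70/5 = 14; v_peak = 70
d_cruise = 2415/2 − 980 = 455/2; t_c = (455/2)/70 = 13/4
T = 2·14 + 13/4 = 125/4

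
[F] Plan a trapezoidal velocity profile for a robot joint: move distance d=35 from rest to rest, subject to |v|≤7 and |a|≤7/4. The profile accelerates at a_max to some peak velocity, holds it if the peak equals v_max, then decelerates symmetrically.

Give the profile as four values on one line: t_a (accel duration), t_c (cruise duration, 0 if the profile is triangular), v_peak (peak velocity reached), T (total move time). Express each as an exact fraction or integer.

(v_max)²/a_max = 7²/(7/4) = 28
35 ≥ 28 → trapezoidal
t_a = 7/(7/4) = 4; v_peak = 7
d_cruise = 35 − 28 = 7; t_c = 7/7 = 1
T = 2·4 + 1 = 9

t_a=4 t_c=1 v_peak=7 T=9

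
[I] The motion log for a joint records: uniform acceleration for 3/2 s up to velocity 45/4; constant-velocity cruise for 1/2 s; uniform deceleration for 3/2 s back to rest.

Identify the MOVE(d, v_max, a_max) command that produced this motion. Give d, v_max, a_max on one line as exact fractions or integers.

a_max = (45/4)/(3/2) = 15/2
d_a = ½·45/4·3/2 = 135/16; d_c = 45/4·1/2 = 45/8
d = 2·135/16 + 45/8 = 45/2
t_c = 1/2 > 0 → v_max = v_peak = 45/4

d=45/2 v_max=45/4 a_max=15/2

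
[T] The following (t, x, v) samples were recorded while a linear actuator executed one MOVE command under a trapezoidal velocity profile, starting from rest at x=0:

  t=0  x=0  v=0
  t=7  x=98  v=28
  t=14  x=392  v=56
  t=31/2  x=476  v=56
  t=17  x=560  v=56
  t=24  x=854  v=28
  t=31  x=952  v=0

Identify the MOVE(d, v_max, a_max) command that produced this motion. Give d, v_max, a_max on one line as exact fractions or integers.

d=952 v_max=56 a_max=4

final state: t=31, x=952, v=0 → d = 952
a_max = (28−0)/(7−0) = 4
max v = 56 over t∈[14,17] → v_max = 56
check: 56·(14+3) = 952 ✓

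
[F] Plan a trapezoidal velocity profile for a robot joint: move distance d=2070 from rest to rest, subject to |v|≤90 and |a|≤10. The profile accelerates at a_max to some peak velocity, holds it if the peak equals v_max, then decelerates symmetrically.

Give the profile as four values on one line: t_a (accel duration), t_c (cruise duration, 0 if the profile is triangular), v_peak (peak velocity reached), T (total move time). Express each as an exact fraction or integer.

t_a=9 t_c=14 v_peak=90 T=32

vₘ²/aₘ = 90²/10 = 810
2070 ≥ 810 → trapezoidal
t_a = 90/10 = 9; v_peak = 90
d_cruise = 2070 − 810 = 1260; t_c = 1260/90 = 14
T = 2·9 + 14 = 32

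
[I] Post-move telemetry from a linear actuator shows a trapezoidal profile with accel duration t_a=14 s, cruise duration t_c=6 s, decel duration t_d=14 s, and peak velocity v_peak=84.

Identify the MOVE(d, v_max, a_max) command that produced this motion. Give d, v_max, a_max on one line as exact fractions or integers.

a_max = 84/14 = 6
d_a = ½·84·14 = 588; d_c = 84·6 = 504
d = 2·588 + 504 = 1680
t_c = 6 > 0 → v_max = v_peak = 84

d=1680 v_max=84 a_max=6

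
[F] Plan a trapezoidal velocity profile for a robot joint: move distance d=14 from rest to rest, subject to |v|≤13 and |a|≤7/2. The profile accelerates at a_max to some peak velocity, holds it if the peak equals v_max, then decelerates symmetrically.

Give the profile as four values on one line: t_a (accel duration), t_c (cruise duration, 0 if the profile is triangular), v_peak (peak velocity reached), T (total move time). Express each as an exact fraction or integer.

t_a=2 t_c=0 v_peak=7 T=4

v_max²/a_max = 13²/(7/2) = 338/7
14 < 338/7 so t_c = 0
v_peak = √(14·7/2) = √49 = 7
t_a = 7/(7/2) = 2; t_c = 0
T = 2·2 = 4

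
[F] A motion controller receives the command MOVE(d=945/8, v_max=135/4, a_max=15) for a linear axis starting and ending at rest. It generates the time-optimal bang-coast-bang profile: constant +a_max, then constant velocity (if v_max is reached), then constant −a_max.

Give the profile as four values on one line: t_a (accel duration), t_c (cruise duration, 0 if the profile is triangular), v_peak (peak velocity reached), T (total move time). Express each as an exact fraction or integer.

t_a=9/4 t_c=5/4 v_peak=135/4 T=23/4

vₘ²/aₘ = (135/4)²/15 = 1215/16
945/8 ≥ 1215/16 ⇒ cruise phase
t_a = (135/4)/15 = 9/4; v_peak = 135/4
d_cruise = 945/8 − 1215/16 = 675/16; t_c = (675/16)/(135/4) = 5/4
T = 2·9/4 + 5/4 = 23/4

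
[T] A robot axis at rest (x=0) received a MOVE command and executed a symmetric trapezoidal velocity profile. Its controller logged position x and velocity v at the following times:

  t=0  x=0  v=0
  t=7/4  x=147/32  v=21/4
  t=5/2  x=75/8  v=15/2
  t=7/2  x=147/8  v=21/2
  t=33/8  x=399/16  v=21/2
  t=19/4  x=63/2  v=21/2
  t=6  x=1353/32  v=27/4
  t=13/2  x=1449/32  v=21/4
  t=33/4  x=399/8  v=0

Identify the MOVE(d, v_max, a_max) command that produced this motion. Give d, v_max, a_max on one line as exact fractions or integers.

final state: t=33/4, x=399/8, v=0 → d = 399/8
a_max = (21/4−0)/(7/4−0) = 3
max v = 21/2 over t∈[7/2,19/4] → v_max = 21/2
check: 21/2·(7/2+5/4) = 399/8 ✓

d=399/8 v_max=21/2 a_max=3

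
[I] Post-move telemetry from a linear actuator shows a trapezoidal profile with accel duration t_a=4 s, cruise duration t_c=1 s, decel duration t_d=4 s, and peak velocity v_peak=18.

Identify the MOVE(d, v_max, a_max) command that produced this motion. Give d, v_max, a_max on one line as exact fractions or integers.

a_max = 18/4 = 9/2
d_a = ½·18·4 = 36; d_c = 18·1 = 18
d = 2·36 + 18 = 90
t_c = 1 > 0 → v_max = v_peak = 18

d=90 v_max=18 a_max=9/2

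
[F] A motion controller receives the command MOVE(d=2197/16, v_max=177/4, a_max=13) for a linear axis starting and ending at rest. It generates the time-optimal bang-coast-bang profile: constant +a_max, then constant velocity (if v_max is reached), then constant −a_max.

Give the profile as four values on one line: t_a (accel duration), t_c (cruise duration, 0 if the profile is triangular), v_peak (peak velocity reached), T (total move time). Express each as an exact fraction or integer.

(v_max)²/a_max = (177/4)²/13 = 31329/208
2197/16 < 31329/208 so t_c = 0
v_peak = √(2197/16·13) = √(28561/16) = 169/4
t_a = (169/4)/13 = 13/4; t_c = 0
T = 2·13/4 = 13/2

t_a=13/4 t_c=0 v_peak=169/4 T=13/2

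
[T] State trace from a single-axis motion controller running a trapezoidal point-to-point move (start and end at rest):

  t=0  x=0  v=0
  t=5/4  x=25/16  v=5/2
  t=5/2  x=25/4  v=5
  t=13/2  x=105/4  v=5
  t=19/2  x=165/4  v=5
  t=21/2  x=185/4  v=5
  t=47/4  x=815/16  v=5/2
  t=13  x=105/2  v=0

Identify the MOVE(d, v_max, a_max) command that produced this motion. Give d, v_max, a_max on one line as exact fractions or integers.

d=105/2 v_max=5 a_max=2

final state: t=13, x=105/2, v=0 → d = 105/2
a_max = (5/2−0)/(5/4−0) = 2
max v = 5 over t∈[5/2,21/2] → v_max = 5
check: 5·(5/2+8) = 105/2 ✓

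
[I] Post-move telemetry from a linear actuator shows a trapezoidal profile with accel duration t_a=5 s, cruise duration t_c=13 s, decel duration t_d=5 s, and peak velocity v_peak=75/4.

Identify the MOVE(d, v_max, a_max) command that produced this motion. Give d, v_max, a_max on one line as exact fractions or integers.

d=675/2 v_max=75/4 a_max=15/4

a_max = (75/4)/5 = 15/4
d_a = ½·75/4·5 = 375/8; d_c = 75/4·13 = 975/4
d = 2·375/8 + 975/4 = 675/2
t_c = 13 > 0 → v_max = v_peak = 75/4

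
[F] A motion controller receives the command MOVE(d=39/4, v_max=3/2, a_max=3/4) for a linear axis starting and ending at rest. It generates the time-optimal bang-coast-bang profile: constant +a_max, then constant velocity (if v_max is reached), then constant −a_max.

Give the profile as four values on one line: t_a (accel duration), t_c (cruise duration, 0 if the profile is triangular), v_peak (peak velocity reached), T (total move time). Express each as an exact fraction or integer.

v_max²/a_max = (3/2)²/(3/4) = 3
39/4 ≥ 3 → trapezoidal
t_a = (3/2)/(3/4) = 2; v_peak = 3/2
d_cruise = 39/4 − 3 = 27/4; t_c = (27/4)/(3/2) = 9/2
T = 2·2 + 9/2 = 17/2

t_a=2 t_c=9/2 v_peak=3/2 T=17/2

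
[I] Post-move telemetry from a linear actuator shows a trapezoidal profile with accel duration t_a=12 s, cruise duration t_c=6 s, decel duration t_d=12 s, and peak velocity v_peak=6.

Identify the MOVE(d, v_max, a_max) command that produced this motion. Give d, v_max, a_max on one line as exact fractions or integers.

a_max = 6/12 = 1/2
d_a = ½·6·12 = 36; d_c = 6·6 = 36
d = 2·36 + 36 = 108
t_c = 6 > 0 so v_max = 6

d=108 v_max=6 a_max=1/2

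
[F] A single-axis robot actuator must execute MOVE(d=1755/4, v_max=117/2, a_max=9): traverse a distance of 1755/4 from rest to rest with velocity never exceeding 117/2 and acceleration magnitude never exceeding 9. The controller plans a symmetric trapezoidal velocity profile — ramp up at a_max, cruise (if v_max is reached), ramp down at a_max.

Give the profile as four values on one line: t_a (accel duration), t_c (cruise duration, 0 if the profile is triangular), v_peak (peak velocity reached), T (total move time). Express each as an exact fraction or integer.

(v_max)²/a_max = (117/2)²/9 = 1521/4
1755/4 ≥ 1521/4 so v_max reached
t_a = (117/2)/9 = 13/2; v_peak = 117/2
d_cruise = 1755/4 − 1521/4 = 117/2; t_c = (117/2)/(117/2) = 1
T = 2·13/2 + 1 = 14

t_a=13/2 t_c=1 v_peak=117/2 T=14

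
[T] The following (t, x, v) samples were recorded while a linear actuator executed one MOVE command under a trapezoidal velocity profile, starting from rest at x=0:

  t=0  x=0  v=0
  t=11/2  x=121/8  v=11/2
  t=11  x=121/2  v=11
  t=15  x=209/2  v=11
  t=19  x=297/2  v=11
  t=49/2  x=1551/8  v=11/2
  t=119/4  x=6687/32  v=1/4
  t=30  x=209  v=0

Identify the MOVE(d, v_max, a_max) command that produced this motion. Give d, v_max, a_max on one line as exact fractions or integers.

final state: t=30, x=209, v=0 → d = 209
a_max = (11/2−0)/(11/2−0) = 1
max v = 11 over t∈[11,19] → v_max = 11
check: 11·(11+8) = 209 ✓

d=209 v_max=11 a_max=1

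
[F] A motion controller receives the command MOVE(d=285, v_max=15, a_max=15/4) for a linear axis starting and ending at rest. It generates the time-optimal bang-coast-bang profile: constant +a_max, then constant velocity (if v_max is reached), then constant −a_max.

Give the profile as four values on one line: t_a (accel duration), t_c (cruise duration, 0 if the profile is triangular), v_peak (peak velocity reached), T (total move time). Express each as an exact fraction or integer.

v_max²/a_max = 15²/(15/4) = 60
285 ≥ 60 ⇒ cruise phase
t_a = 15/(15/4) = 4; v_peak = 15
d_cruise = 285 − 60 = 225; t_c = 225/15 = 15
T = 2·4 + 15 = 23

t_a=4 t_c=15 v_peak=15 T=23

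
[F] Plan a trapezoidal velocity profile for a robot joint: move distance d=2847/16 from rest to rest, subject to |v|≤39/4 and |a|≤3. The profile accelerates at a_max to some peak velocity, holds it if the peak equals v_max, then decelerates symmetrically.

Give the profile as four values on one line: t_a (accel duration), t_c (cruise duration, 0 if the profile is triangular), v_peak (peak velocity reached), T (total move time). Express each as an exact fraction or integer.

vₘ²/aₘ = (39/4)²/3 = 507/16
2847/16 ≥ 507/16 so v_max reached
t_a = (39/4)/3 = 13/4; v_peak = 39/4
d_cruise = 2847/16 − 507/16 = 585/4; t_c = (585/4)/(39/4) = 15
T = 2·13/4 + 15 = 43/2

t_a=13/4 t_c=15 v_peak=39/4 T=43/2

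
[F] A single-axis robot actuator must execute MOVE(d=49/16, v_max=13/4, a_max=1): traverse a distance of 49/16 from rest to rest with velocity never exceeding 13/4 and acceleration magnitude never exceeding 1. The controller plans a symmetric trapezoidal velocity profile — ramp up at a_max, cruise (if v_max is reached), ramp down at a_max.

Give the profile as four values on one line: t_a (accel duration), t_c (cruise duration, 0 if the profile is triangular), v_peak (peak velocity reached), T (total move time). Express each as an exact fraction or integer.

t_a=7/4 t_c=0 v_peak=7/4 T=7/2

vₘ²/aₘ = (13/4)²/1 = 169/16
49/16 < 169/16 ⇒ no cruise
v_peak = √(49/16·1) = √(49/16) = 7/4
t_a = (7/4)/1 = 7/4; t_c = 0
T = 2·7/4 = 7/2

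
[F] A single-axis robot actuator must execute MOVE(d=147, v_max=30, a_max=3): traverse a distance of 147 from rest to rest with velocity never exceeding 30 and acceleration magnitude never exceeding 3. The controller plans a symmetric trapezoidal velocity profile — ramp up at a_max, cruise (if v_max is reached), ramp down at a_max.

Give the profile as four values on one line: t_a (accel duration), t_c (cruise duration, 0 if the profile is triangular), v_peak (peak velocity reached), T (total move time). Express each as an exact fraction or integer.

vₘ²/aₘ = 30²/3 = 300
147 < 300 so t_c = 0
v_peak = √(147·3) = √441 = 21
t_a = 21/3 = 7; t_c = 0
T = 2·7 = 14

t_a=7 t_c=0 v_peak=21 T=14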